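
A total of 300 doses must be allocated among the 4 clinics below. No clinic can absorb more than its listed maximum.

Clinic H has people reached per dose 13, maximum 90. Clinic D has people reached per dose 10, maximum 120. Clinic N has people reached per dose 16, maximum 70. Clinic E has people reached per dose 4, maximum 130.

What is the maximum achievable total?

3570

Highest people reached per dose first: Clinic N 16 > Clinic H 13 > Clinic D 10 > Clinic E 4.
Clinic N: +70 to 70 (cap) → 230 left.
Clinic H: +90 to 90 (cap) → 140 left.
Clinic D takes 120 to reach its cap of 120 → 20 left.
Clinic E: +20 (room for 130) → 20. Pool exhausted.
Total = 13×90 + 10×120 + 16×70 + 4×20 = 3570.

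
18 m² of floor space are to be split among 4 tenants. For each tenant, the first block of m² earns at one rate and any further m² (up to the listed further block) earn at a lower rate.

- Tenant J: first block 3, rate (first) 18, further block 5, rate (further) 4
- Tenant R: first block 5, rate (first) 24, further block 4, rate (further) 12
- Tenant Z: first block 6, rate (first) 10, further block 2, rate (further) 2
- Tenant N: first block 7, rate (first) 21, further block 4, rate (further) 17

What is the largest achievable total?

Rank every tier by rate: Tenant R/tier1 24 > Tenant N/tier1 21 > Tenant J/tier1 18 > Tenant N/tier2 17 > Tenant R/tier2 12 > Tenant Z/tier1 10 > Tenant J/tier2 4 > Tenant Z/tier2 2.
Tenant R/tier1 (24): +5 ; 13 left.
Tenant N/tier1 (21): +7 ; 6 left.
Tenant J tier1 at 18: fill all 3 ; 3 left.
3 remain; put them into Tenant N tier2 at 17.
Total = 24×5 + 21×7 + 18×3 + 17×3 = 372.

372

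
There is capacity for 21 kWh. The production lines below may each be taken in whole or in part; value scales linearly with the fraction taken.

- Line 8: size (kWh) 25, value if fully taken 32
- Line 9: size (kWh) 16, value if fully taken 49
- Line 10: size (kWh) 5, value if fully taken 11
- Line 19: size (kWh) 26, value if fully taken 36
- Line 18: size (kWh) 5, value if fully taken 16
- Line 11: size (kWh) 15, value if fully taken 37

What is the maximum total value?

65

Sort by value density: Line 18 16/5≈3.2, Line 9 49/16≈3.06, Line 11 37/15≈2.47, Line 10 11/5≈2.2, Line 19 36/26≈1.38, Line 8 32/25≈1.28.
All 5 kWh of Line 18 fit (value 16) ; 16 remain.
Take all of Line 9 (16 kWh, value 49) ; 0 kWh left.
Total value = 65.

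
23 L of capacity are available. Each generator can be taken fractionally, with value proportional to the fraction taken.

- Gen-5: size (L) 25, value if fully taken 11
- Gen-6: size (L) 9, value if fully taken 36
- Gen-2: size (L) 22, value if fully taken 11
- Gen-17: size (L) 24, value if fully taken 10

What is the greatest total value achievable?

Rank by value-to-size ratio: Gen-6 36/9≈4, Gen-2 11/22≈0.5, Gen-5 11/25≈0.44, Gen-17 10/24≈0.417.
All 9 L of Gen-6 fit (value 36) → 14 remain.
14 L left: a 14/22 share of Gen-2 gives 11×14/22 = 7.
Total value = 43.

43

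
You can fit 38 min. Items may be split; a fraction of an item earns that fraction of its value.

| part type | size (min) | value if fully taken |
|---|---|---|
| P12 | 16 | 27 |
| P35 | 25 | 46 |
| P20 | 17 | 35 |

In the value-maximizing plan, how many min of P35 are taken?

Best value per unit of size first: P20 35/17≈2.06, P35 46/25≈1.84, P12 27/16≈1.69.
Take all of P20 (17 min, value 35) — 21 min left.
21 min left: a 21/25 share of P35 gives 46×21/25 = 38.64.

21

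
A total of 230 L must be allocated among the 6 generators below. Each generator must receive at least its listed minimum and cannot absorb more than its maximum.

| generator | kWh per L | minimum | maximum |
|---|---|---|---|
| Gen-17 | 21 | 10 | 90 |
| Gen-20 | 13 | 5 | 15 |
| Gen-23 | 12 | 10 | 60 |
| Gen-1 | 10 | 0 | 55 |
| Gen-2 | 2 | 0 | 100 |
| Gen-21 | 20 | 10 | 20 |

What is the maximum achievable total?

3655

Meeting every minimum uses 10+5+10+0+0+10 = 35 L, leaving 195.
Highest kWh per L first: Gen-17 21 > Gen-21 20 > Gen-20 13 > Gen-23 12 > Gen-1 10 > Gen-2 2.
Gen-17: +80 to 90 (cap) → 115 left.
Gen-21 takes 10 more to reach its cap of 20 → 105 left.
Give Gen-20 10 more to hit its cap of 15 → 95 left.
Gen-23: +50 to 60 (cap) → 45 left.
Only 45 left; Gen-1 takes them to reach 45.
Total = 21×90 + 13×15 + 12×60 + 10×45 + 20×20 = 3655.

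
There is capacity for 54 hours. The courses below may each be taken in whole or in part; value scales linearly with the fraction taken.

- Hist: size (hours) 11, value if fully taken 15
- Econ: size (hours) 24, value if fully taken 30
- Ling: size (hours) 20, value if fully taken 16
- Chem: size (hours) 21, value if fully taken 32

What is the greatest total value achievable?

74.5

Sort by value density: Chem 32/21≈1.52, Hist 15/11≈1.36, Econ 30/24≈1.25, Ling 16/20≈0.8.
All 21 hours of Chem fit (value 32) ; 33 remain.
All 11 hours of Hist fit (value 15) ; 22 remain.
Only 22 hours remain; take 22/24 of Econ for value 30×22/24 = 27.5.
Total value = 74.5.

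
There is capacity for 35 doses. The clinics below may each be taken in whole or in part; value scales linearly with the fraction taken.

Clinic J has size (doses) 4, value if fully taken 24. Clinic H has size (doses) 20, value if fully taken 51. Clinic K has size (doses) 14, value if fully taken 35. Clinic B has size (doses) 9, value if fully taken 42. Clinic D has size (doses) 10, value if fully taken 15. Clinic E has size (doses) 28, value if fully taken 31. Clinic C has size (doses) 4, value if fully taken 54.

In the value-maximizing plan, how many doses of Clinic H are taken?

18

Best value per unit of size first: Clinic C 54/4≈13.5, Clinic J 24/4≈6, Clinic B 42/9≈4.67, Clinic H 51/20≈2.55, Clinic K 35/14≈2.5, Clinic D 15/10≈1.5, Clinic E 31/28≈1.11.
Clinic C: take in full, 4 doses for value 54 ; 31 left.
Take all of Clinic J (4 doses, value 24) ; 27 doses left.
Clinic B: take in full, 9 doses for value 42 ; 18 left.
Only 18 doses remain; take 18/20 of Clinic H for value 51×18/20 = 45.9.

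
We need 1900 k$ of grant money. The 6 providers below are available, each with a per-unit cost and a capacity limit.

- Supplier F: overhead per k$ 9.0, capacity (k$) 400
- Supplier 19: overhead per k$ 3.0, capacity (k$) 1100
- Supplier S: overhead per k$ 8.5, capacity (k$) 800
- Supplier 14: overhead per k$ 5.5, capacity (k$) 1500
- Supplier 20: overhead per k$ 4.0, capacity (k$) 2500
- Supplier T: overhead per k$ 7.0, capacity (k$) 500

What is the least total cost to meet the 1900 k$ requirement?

6500

Fill from the cheapest provider first.
Take 1100 from Supplier 19 at 3.0 → need 800 more.
Take 800 from Supplier 20 at 4.0 to finish.
Supplier 14, Supplier T, Supplier S, Supplier F: unused.
Cost = 1100×3.0 + 800×4.0 = 6500.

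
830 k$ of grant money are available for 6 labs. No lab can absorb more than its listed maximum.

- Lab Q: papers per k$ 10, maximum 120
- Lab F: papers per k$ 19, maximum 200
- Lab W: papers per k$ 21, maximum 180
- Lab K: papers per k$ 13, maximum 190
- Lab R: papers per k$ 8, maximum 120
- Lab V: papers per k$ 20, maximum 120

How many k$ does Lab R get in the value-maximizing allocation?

Order the labs by papers per k$: Lab W 21 > Lab V 20 > Lab F 19 > Lab K 13 > Lab Q 10 > Lab R 8.
Give Lab W 180 to hit its cap of 180 → 650 left.
Give Lab V 120 to hit its cap of 120 → 530 left.
Lab F: +200 to 200 (cap) → 330 left.
Lab K: +190 to 190 (cap) → 140 left.
Lab Q takes 120 to reach its cap of 120 → 20 left.
Only 20 left; Lab R takes them to reach 20.

20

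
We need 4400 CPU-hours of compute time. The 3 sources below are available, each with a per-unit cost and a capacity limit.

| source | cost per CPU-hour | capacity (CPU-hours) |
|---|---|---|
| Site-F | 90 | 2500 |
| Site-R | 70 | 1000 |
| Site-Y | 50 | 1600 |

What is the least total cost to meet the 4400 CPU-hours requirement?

Cheapest first:
Site-Y at 50: take all 1600 CPU-hours ; 2800 still needed.
Site-R (70): use full 1000 ; 1800 CPU-hours to go.
Site-F at 90: take 1800 of its 2500 ; requirement met.
Cost = 1600×50 + 1000×70 + 1800×90 = 312000.

312000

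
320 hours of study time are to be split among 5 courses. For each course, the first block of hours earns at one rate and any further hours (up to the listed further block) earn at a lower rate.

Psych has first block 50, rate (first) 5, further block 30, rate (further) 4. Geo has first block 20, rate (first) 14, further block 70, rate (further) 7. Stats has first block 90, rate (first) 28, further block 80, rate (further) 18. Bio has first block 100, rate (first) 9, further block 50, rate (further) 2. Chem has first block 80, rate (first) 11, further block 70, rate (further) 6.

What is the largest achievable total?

Rank every tier by rate: Stats/tier1 28 > Stats/tier2 18 > Geo/tier1 14 > Chem/tier1 11 > Bio/tier1 9 > Geo/tier2 7 > Chem/tier2 6 > Psych/tier1 5 > Psych/tier2 4 > Bio/tier2 2.
Stats/tier1 (28): +90 ; 230 left.
Stats tier2 at 18: fill all 80 ; 150 left.
Geo tier1 at 14: fill all 20 ; 130 left.
Chem tier1 at 11: fill all 80 ; 50 left.
50 remain; put them into Bio tier1 at 9.
Total = 28×90 + 18×80 + 14×20 + 11×80 + 9×50 = 5570.

5570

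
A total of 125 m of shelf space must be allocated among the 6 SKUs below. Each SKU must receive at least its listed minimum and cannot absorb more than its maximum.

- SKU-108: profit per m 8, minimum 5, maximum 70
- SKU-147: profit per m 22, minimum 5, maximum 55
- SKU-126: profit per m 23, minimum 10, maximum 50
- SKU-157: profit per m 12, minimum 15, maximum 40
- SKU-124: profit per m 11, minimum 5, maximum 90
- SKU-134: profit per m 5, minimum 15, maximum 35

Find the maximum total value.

Meeting every minimum uses 5+5+10+15+5+15 = 55 m, leaving 70.
Highest profit per m first: SKU-126 23 > SKU-147 22 > SKU-157 12 > SKU-124 11 > SKU-108 8 > SKU-134 5.
Give SKU-126 40 more to hit its cap of 50 → 30 left.
SKU-147: +30 (room for 50) → 35. Pool exhausted.
Total = 8×5 + 22×35 + 23×50 + 12×15 + 11×5 + 5×15 = 2270.

2270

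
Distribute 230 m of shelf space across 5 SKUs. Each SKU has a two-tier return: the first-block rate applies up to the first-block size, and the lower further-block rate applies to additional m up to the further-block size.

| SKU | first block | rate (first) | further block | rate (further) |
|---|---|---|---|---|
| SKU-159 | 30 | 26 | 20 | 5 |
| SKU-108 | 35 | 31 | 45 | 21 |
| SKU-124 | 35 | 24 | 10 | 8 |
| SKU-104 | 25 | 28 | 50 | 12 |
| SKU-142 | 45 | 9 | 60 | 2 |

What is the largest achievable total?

Rank every tier by rate: SKU-108/first 31 > SKU-104/first 28 > SKU-159/first 26 > SKU-124/first 24 > SKU-108/second 21 > SKU-104/second 12 > SKU-142/first 9 > SKU-124/second 8 > SKU-159/second 5 > SKU-142/second 2.
Fill SKU-108 first block (35 at 31) → 195 left.
SKU-104 first at 28: fill all 25 → 170 left.
SKU-159 first at 26: fill all 30 → 140 left.
SKU-124 first at 24: fill all 35 → 105 left.
SKU-108/second (21): +45 → 60 left.
Fill SKU-104 second block (50 at 12) → 10 left.
SKU-142 first at 9: only 10 left, fill 10.
Total = 31×35 + 28×25 + 26×30 + 24×35 + 21×45 + 12×50 + 9×10 = 5040.

5040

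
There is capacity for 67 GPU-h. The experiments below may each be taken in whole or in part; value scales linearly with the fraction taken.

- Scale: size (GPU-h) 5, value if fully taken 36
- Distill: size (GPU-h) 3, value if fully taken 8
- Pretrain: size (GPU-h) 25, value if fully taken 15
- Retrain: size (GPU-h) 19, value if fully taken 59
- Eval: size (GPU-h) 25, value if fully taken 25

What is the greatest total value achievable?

137

Best value per unit of size first: Scale 36/5≈7.2, Retrain 59/19≈3.11, Distill 8/3≈2.67, Eval 25/25≈1, Pretrain 15/25≈0.6.
Take all of Scale (5 GPU-h, value 36) → 62 GPU-h left.
All 19 GPU-h of Retrain fit (value 59) → 43 remain.
All 3 GPU-h of Distill fit (value 8) → 40 remain.
Eval: take in full, 25 GPU-h for value 25 → 15 left.
Fill the last 15 GPU-h with part of Pretrain: 15/25 of it earns 9.
Total value = 137.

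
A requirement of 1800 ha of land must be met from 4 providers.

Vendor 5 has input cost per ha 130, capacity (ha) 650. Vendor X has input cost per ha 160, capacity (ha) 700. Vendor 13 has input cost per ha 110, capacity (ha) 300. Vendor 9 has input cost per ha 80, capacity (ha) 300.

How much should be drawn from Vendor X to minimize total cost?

Fill from the cheapest provider first.
Vendor 9 (80): use full 300 — 1500 ha to go.
Vendor 13 (110): use full 300 — 1200 ha to go.
Vendor 5 (130): use full 650 — 550 ha to go.
Vendor X at 160: take 550 of its 700 — requirement met.

550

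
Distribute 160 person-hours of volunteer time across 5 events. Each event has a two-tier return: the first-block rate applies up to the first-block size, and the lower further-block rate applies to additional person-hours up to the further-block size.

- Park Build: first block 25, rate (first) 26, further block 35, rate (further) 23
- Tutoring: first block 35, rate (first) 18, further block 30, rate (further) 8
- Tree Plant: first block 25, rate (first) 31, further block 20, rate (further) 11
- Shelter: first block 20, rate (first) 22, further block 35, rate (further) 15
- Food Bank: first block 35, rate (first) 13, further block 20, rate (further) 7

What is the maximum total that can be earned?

Rank every tier by rate: Tree Plant/tier1 31 > Park Build/tier1 26 > Park Build/tier2 23 > Shelter/tier1 22 > Tutoring/tier1 18 > Shelter/tier2 15 > Food Bank/tier1 13 > Tree Plant/tier2 11 > Tutoring/tier2 8 > Food Bank/tier2 7.
Tree Plant tier1 at 31: fill all 25 ; 135 left.
Park Build tier1 at 26: fill all 25 ; 110 left.
Park Build/tier2 (23): +35 ; 75 left.
Shelter tier1 at 22: fill all 20 ; 55 left.
Tutoring tier1 at 18: fill all 35 ; 20 left.
20 remain; put them into Shelter tier2 at 15.
Total = 31×25 + 26×25 + 23×35 + 22×20 + 18×35 + 15×20 = 3600.

3600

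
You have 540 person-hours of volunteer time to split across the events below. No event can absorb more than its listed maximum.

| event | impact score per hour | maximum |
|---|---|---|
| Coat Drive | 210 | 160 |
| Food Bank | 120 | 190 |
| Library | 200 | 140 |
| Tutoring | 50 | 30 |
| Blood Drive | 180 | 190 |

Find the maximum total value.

Order the events by impact score per hour: Coat Drive 210 > Library 200 > Blood Drive 180 > Food Bank 120 > Tutoring 50.
Give Coat Drive 160 to hit its cap of 160 → 380 left.
Library: +140 to 140 (cap) → 240 left.
Blood Drive takes 190 to reach its cap of 190 → 50 left.
Food Bank has room for 190 but only 50 remain, so it gets 50.
Total = 210×160 + 120×50 + 200×140 + 180×190 = 101800.

101800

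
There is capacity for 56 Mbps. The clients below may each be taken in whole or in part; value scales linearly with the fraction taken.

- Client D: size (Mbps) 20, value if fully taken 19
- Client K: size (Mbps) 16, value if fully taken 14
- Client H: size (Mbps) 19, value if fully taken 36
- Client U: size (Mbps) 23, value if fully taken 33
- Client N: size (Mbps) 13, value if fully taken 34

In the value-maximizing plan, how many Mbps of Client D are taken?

Sort by value density: Client N 34/13≈2.62, Client H 36/19≈1.89, Client U 33/23≈1.43, Client D 19/20≈0.95, Client K 14/16≈0.875.
Take all of Client N (13 Mbps, value 34) — 43 Mbps left.
All 19 Mbps of Client H fit (value 36) — 24 remain.
Client U: take in full, 23 Mbps for value 33 — 1 left.
Only 1 Mbps remain; take 1/20 of Client D for value 19×1/20 = 0.95.

1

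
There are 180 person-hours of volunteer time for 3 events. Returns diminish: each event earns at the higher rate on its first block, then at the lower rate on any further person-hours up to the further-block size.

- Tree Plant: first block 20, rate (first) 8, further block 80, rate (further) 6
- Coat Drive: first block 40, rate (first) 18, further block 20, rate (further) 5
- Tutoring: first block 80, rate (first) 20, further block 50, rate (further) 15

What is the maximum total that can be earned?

3150

Treat each block as its own option and order by rate: Tutoring/first 20 > Coat Drive/first 18 > Tutoring/second 15 > Tree Plant/first 8 > Tree Plant/second 6 > Coat Drive/second 5.
Tutoring/first (20): +80 — 100 left.
Coat Drive first at 18: fill all 40 — 60 left.
Fill Tutoring second block (50 at 15) — 10 left.
10 remain; put them into Tree Plant first at 8.
Total = 20×80 + 18×40 + 15×50 + 8×10 = 3150.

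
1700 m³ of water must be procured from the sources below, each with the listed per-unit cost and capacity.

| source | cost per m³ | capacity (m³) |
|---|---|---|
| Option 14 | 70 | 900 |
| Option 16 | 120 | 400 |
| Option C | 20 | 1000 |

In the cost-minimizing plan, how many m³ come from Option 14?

700

Fill from the cheapest source first.
Take 1000 from Option C at 20 — need 700 more.
Option 14 at 70: take 700 of its 900 — requirement met.
Option 16: unused.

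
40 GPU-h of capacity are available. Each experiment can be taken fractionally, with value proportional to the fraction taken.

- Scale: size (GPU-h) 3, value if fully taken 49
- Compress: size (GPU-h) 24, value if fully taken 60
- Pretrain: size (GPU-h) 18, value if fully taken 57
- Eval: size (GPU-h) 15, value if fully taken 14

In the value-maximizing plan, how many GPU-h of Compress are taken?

19

Rank by value-to-size ratio: Scale 49/3≈16.3, Pretrain 57/18≈3.17, Compress 60/24≈2.5, Eval 14/15≈0.933.
Scale: take in full, 3 GPU-h for value 49 → 37 left.
Take all of Pretrain (18 GPU-h, value 57) → 19 GPU-h left.
19 GPU-h left: a 19/24 share of Compress gives 60×19/24 = 47.5.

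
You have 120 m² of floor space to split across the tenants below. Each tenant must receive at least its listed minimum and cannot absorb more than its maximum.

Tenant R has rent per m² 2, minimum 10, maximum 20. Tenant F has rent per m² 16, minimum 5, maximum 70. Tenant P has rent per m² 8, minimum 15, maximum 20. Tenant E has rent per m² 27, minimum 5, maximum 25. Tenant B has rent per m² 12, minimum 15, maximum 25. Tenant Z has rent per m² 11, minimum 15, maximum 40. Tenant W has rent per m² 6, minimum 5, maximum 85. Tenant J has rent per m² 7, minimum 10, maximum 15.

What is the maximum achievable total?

Meeting every minimum uses 10+5+15+5+15+15+5+10 = 80 m², leaving 40.
Highest rent per m² first: Tenant E 27 > Tenant F 16 > Tenant B 12 > Tenant Z 11 > Tenant P 8 > Tenant J 7 > Tenant W 6 > Tenant R 2.
Tenant E takes 20 more to reach its cap of 25 → 20 left.
Only 20 left; Tenant F takes them to reach 25.
Total = 2×10 + 16×25 + 8×15 + 27×25 + 12×15 + 11×15 + 6×5 + 7×10 = 1660.

1660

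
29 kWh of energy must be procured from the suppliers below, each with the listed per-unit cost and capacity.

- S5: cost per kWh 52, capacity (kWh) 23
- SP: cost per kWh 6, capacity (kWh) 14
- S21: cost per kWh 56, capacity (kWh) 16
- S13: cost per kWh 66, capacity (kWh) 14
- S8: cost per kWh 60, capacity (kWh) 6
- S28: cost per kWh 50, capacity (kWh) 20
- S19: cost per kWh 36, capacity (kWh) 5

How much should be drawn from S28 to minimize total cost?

Fill from the cheapest supplier first.
Take 14 from SP at 6 — need 15 more.
Take 5 from S19 at 36 — need 10 more.
S28 (50): take the remaining 10 — done.
S5, S21, S8, S13: unused.

10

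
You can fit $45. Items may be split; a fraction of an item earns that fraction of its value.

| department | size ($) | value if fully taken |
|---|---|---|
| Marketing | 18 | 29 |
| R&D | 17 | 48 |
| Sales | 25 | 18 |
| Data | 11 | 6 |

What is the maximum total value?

Sort by value density: R&D 48/17≈2.82, Marketing 29/18≈1.61, Sales 18/25≈0.72, Data 6/11≈0.545.
R&D: take in full, 17 $ for value 48 — 28 left.
Take all of Marketing (18 $, value 29) — 10 $ left.
Only 10 $ remain; take 10/25 of Sales for value 18×10/25 = 7.2.
Total value = 84.2.

84.2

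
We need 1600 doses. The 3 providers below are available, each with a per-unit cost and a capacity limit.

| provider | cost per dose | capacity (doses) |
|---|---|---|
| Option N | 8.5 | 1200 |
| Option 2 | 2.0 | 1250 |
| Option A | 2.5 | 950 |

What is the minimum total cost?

3375

Cheapest first:
Take 1250 from Option 2 at 2.0 ; need 350 more.
Option A at 2.5: take 350 of its 950 ; requirement met.
Option N: unused.
Cost = 1250×2.0 + 350×2.5 = 3375.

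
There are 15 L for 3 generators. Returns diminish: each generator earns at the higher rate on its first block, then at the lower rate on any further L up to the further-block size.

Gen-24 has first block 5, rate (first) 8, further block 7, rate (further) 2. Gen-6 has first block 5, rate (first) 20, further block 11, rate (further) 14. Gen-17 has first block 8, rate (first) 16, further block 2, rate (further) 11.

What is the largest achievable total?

Order all 6 blocks by rate: Gen-6/T1 20 > Gen-17/T1 16 > Gen-6/T2 14 > Gen-17/T2 11 > Gen-24/T1 8 > Gen-24/T2 2.
Fill Gen-6 T1 block (5 at 20) ; 10 left.
Fill Gen-17 T1 block (8 at 16) ; 2 left.
Gen-6 T2 at 14: only 2 left, fill 2.
Total = 20×5 + 16×8 + 14×2 = 256.

256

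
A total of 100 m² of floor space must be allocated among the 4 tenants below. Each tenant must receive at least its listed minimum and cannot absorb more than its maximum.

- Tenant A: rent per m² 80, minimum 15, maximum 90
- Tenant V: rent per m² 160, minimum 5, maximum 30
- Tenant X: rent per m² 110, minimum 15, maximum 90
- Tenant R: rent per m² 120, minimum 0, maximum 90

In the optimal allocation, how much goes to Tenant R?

Meeting every minimum uses 15+5+15+0 = 35 m², leaving 65.
Rank by rent per m²: Tenant V 160 > Tenant R 120 > Tenant X 110 > Tenant A 80.
Give Tenant V 25 more to hit its cap of 30 — 40 left.
Tenant R: +40 (room for 90) → 40. Pool exhausted.

40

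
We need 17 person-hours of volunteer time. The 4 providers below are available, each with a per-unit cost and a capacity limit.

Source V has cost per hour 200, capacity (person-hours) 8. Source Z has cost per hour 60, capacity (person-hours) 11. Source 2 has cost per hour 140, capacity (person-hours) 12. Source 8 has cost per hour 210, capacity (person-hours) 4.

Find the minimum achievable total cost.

1500

Fill from the cheapest provider first.
Source Z (60): use full 11 → 6 person-hours to go.
Source 2 (140): take the remaining 6 → done.
Source V, Source 8: unused.
Cost = 11×60 + 6×140 = 1500.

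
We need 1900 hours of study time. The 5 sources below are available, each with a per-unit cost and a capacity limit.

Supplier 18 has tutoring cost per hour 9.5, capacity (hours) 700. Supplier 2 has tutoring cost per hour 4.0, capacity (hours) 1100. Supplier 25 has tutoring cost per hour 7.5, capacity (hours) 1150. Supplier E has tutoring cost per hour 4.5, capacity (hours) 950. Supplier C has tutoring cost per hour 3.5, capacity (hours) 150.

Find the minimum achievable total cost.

Fill from the cheapest source first.
Supplier C at 3.5: take all 150 hours → 1750 still needed.
Supplier 2 at 4.0: take all 1100 hours → 650 still needed.
Supplier E (4.5): take the remaining 650 → done.
Supplier 25, Supplier 18: unused.
Cost = 150×3.5 + 1100×4.0 + 650×4.5 = 7850.

7850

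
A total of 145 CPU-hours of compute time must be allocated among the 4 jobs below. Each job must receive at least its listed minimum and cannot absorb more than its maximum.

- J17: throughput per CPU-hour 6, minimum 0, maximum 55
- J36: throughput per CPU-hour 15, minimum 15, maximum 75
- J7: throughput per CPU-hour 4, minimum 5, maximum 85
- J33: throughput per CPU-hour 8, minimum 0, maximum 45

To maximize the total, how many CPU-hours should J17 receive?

20

Meeting every minimum uses 0+15+5+0 = 20 CPU-hours, leaving 125.
Highest throughput per CPU-hour first: J36 15 > J33 8 > J17 6 > J7 4.
J36 takes 60 more to reach its cap of 75 ; 65 left.
J33: +45 to 45 (cap) ; 20 left.
Only 20 left; J17 takes them to reach 20.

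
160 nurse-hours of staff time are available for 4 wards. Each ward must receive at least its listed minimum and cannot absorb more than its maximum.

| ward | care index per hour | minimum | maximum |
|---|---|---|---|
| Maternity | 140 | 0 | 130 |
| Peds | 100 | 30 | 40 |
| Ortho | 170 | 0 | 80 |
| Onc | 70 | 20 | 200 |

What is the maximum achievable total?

22200

Meeting every minimum uses 0+30+0+20 = 50 nurse-hours, leaving 110.
Highest care index per hour first: Ortho 170 > Maternity 140 > Peds 100 > Onc 70.
Ortho: +80 to 80 (cap) ; 30 left.
Maternity: +30 (room for 130) → 30. Pool exhausted.
Total = 140×30 + 100×30 + 170×80 + 70×20 = 22200.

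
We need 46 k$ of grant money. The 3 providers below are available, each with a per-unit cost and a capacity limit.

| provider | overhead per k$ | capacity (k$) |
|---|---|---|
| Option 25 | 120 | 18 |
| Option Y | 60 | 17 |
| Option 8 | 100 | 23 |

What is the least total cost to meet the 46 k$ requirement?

Use providers in increasing cost order.
Take 17 from Option Y at 60 — need 29 more.
Option 8 (100): use full 23 — 6 k$ to go.
Option 25 (120): take the remaining 6 — done.
Cost = 17×60 + 23×100 + 6×120 = 4040.

4040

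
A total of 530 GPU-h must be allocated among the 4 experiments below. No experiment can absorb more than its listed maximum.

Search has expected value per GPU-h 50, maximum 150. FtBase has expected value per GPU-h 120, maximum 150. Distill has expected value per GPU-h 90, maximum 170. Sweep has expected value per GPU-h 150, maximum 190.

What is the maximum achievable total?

62800

Highest expected value per GPU-h first: Sweep 150 > FtBase 120 > Distill 90 > Search 50.
Give Sweep 190 to hit its cap of 190 → 340 left.
Give FtBase 150 to hit its cap of 150 → 190 left.
Distill takes 170 to reach its cap of 170 → 20 left.
Search: +20 (room for 150) → 20. Pool exhausted.
Total = 50×20 + 120×150 + 90×170 + 150×190 = 62800.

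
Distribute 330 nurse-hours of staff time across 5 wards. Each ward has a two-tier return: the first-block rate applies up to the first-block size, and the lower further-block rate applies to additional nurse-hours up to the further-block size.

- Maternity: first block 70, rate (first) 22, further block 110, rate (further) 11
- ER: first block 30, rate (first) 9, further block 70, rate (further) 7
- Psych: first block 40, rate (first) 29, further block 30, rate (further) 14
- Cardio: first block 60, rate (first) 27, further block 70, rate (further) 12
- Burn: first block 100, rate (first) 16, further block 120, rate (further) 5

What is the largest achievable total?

Treat each block as its own option and order by rate: Psych/tier1 29 > Cardio/tier1 27 > Maternity/tier1 22 > Burn/tier1 16 > Psych/tier2 14 > Cardio/tier2 12 > Maternity/tier2 11 > ER/tier1 9 > ER/tier2 7 > Burn/tier2 5.
Psych tier1 at 29: fill all 40 — 290 left.
Cardio tier1 at 27: fill all 60 — 230 left.
Maternity tier1 at 22: fill all 70 — 160 left.
Burn tier1 at 16: fill all 100 — 60 left.
Psych/tier2 (14): +30 — 30 left.
Cardio tier2 at 12: only 30 left, fill 30.
Total = 29×40 + 27×60 + 22×70 + 16×100 + 14×30 + 12×30 = 6700.

6700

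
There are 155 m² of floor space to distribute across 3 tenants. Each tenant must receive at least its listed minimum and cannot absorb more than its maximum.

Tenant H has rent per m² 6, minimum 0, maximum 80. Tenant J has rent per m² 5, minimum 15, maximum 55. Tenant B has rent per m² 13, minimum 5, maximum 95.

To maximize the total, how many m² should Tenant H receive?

45

Meeting every minimum uses 0+15+5 = 20 m², leaving 135.
Order the tenants by rent per m²: Tenant B 13 > Tenant H 6 > Tenant J 5.
Give Tenant B 90 more to hit its cap of 95 ; 45 left.
Only 45 left; Tenant H takes them to reach 45.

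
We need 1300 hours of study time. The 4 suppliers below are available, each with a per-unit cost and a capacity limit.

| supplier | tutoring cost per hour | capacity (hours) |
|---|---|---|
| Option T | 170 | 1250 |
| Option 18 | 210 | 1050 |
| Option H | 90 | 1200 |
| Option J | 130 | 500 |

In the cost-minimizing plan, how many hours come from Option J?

Cheapest first:
Option H at 90: take all 1200 hours — 100 still needed.
Take 100 from Option J at 130 to finish.
Option T, Option 18: unused.

100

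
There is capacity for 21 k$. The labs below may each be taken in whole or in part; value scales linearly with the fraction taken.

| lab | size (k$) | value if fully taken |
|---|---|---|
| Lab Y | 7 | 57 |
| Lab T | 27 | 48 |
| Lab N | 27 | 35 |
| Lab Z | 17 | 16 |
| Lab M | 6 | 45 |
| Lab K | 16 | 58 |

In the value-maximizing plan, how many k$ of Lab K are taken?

Sort by value density: Lab Y 57/7≈8.14, Lab M 45/6≈7.5, Lab K 58/16≈3.62, Lab T 48/27≈1.78, Lab N 35/27≈1.3, Lab Z 16/17≈0.941.
Take all of Lab Y (7 k$, value 57) ; 14 k$ left.
Lab M: take in full, 6 k$ for value 45 ; 8 left.
8 k$ left: a 8/16 share of Lab K gives 58×8/16 = 29.

8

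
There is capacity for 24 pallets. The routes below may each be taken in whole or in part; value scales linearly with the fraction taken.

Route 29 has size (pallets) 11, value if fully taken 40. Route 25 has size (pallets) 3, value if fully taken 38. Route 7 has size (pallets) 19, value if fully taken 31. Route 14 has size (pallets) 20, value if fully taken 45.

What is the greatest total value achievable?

100.5

Sort by value density: Route 25 38/3≈12.7, Route 29 40/11≈3.64, Route 14 45/20≈2.25, Route 7 31/19≈1.63.
Take all of Route 25 (3 pallets, value 38) → 21 pallets left.
All 11 pallets of Route 29 fit (value 40) → 10 remain.
Fill the last 10 pallets with part of Route 14: 10/20 of it earns 22.5.
Total value = 100.5.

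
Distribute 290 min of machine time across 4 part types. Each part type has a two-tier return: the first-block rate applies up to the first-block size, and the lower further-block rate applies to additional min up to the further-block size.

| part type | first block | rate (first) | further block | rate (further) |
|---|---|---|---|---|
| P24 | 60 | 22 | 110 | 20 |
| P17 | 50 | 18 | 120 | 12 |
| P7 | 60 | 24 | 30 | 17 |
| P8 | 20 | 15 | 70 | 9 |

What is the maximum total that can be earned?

6030

Rank every tier by rate: P7/tier1 24 > P24/tier1 22 > P24/tier2 20 > P17/tier1 18 > P7/tier2 17 > P8/tier1 15 > P17/tier2 12 > P8/tier2 9.
Fill P7 tier1 block (60 at 24) — 230 left.
P24/tier1 (22): +60 — 170 left.
Fill P24 tier2 block (110 at 20) — 60 left.
Fill P17 tier1 block (50 at 18) — 10 left.
P7 tier2 at 17: only 10 left, fill 10.
Total = 24×60 + 22×60 + 20×110 + 18×50 + 17×10 = 6030.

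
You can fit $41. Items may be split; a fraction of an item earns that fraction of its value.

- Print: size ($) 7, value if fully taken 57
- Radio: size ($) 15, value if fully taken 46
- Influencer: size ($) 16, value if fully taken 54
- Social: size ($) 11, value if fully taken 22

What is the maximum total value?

Best value per unit of size first: Print 57/7≈8.14, Influencer 54/16≈3.38, Radio 46/15≈3.07, Social 22/11≈2.
Print: take in full, 7 $ for value 57 ; 34 left.
All 16 $ of Influencer fit (value 54) ; 18 remain.
All 15 $ of Radio fit (value 46) ; 3 remain.
Only 3 $ remain; take 3/11 of Social for value 22×3/11 = 6.
Total value = 163.

163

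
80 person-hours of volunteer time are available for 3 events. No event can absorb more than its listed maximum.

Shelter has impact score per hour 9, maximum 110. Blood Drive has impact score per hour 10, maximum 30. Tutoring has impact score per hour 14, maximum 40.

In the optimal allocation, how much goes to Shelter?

Rank by impact score per hour: Tutoring 14 > Blood Drive 10 > Shelter 9.
Tutoring: +40 to 40 (cap) → 40 left.
Blood Drive takes 30 to reach its cap of 30 → 10 left.
Shelter: +10 (room for 110) → 10. Pool exhausted.

10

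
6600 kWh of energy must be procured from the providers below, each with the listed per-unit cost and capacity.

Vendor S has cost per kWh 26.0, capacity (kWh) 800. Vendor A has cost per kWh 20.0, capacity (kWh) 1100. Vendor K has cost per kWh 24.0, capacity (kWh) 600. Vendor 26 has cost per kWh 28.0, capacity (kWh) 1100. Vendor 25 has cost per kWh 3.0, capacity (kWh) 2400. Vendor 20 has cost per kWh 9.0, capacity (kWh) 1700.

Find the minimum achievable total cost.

79700

Cheapest first:
Vendor 25 (3.0): use full 2400 → 4200 kWh to go.
Vendor 20 (9.0): use full 1700 → 2500 kWh to go.
Take 1100 from Vendor A at 20.0 → need 1400 more.
Vendor K at 24.0: take all 600 kWh → 800 still needed.
Vendor S (26.0): use full 800 → 0 kWh to go.
Vendor 26: unused.
Cost = 2400×3.0 + 1700×9.0 + 1100×20.0 + 600×24.0 + 800×26.0 = 79700.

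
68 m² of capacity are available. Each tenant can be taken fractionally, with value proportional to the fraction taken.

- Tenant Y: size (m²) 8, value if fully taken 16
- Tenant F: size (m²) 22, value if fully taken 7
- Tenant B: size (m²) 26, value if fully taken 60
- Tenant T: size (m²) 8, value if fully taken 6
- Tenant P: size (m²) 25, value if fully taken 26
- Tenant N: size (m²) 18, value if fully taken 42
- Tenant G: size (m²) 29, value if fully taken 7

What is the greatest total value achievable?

134.64

Sort by value density: Tenant N 42/18≈2.33, Tenant B 60/26≈2.31, Tenant Y 16/8≈2, Tenant P 26/25≈1.04, Tenant T 6/8≈0.75, Tenant F 7/22≈0.318, Tenant G 7/29≈0.241.
All 18 m² of Tenant N fit (value 42) — 50 remain.
Tenant B: take in full, 26 m² for value 60 — 24 left.
Tenant Y: take in full, 8 m² for value 16 — 16 left.
16 m² left: a 16/25 share of Tenant P gives 26×16/25 = 16.64.
Total value = 134.64.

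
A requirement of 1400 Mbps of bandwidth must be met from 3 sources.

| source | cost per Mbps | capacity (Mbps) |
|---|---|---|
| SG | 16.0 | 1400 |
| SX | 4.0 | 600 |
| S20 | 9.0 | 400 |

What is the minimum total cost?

12400

Cheapest first:
SX at 4.0: take all 600 Mbps ; 800 still needed.
S20 (9.0): use full 400 ; 400 Mbps to go.
SG at 16.0: take 400 of its 1400 ; requirement met.
Cost = 600×4.0 + 400×9.0 + 400×16.0 = 12400.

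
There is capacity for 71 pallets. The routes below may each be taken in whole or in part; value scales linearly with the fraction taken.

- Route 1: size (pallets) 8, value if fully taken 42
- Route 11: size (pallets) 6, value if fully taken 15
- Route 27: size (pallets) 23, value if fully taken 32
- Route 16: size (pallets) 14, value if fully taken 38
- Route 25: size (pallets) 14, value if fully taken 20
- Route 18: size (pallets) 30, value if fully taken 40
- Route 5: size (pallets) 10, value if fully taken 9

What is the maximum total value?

Rank by value-to-size ratio: Route 1 42/8≈5.25, Route 16 38/14≈2.71, Route 11 15/6≈2.5, Route 25 20/14≈1.43, Route 27 32/23≈1.39, Route 18 40/30≈1.33, Route 5 9/10≈0.9.
Route 1: take in full, 8 pallets for value 42 → 63 left.
Route 16: take in full, 14 pallets for value 38 → 49 left.
Take all of Route 11 (6 pallets, value 15) → 43 pallets left.
Route 25: take in full, 14 pallets for value 20 → 29 left.
Route 27: take in full, 23 pallets for value 32 → 6 left.
Only 6 pallets remain; take 6/30 of Route 18 for value 40×6/30 = 8.
Total value = 155.

155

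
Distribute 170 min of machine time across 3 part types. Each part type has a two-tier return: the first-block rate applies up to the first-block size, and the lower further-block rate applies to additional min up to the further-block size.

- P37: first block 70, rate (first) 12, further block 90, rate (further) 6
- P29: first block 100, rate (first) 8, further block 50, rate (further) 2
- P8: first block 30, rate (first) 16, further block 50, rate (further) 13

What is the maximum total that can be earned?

Order all 6 blocks by rate: P8/T1 16 > P8/T2 13 > P37/T1 12 > P29/T1 8 > P37/T2 6 > P29/T2 2.
P8 T1 at 16: fill all 30 → 140 left.
P8/T2 (13): +50 → 90 left.
Fill P37 T1 block (70 at 12) → 20 left.
20 remain; put them into P29 T1 at 8.
Total = 16×30 + 13×50 + 12×70 + 8×20 = 2130.

2130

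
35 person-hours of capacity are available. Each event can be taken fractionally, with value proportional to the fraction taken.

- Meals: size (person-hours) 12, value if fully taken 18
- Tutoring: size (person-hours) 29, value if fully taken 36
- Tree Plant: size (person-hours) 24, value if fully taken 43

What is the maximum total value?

Sort by value density: Tree Plant 43/24≈1.79, Meals 18/12≈1.5, Tutoring 36/29≈1.24.
Tree Plant: take in full, 24 person-hours for value 43 ; 11 left.
Fill the last 11 person-hours with part of Meals: 11/12 of it earns 16.5.
Total value = 59.5.

59.5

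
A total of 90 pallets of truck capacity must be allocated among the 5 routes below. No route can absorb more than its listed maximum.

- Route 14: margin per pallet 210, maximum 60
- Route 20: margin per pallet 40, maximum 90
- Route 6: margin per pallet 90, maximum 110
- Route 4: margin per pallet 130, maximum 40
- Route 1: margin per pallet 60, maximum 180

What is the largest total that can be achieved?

16500

Highest margin per pallet first: Route 14 210 > Route 4 130 > Route 6 90 > Route 1 60 > Route 20 40.
Route 14 takes 60 to reach its cap of 60 — 30 left.
Only 30 left; Route 4 takes them to reach 30.
Total = 210×60 + 130×30 = 16500.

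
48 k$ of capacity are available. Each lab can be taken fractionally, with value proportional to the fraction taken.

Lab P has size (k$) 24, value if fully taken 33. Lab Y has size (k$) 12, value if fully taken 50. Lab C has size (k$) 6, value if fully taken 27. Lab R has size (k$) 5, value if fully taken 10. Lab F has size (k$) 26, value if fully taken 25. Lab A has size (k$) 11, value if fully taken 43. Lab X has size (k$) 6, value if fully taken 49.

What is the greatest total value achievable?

Sort by value density: Lab X 49/6≈8.17, Lab C 27/6≈4.5, Lab Y 50/12≈4.17, Lab A 43/11≈3.91, Lab R 10/5≈2, Lab P 33/24≈1.38, Lab F 25/26≈0.962.
All 6 k$ of Lab X fit (value 49) ; 42 remain.
All 6 k$ of Lab C fit (value 27) ; 36 remain.
Lab Y: take in full, 12 k$ for value 50 ; 24 left.
Take all of Lab A (11 k$, value 43) ; 13 k$ left.
All 5 k$ of Lab R fit (value 10) ; 8 remain.
Fill the last 8 k$ with part of Lab P: 8/24 of it earns 11.
Total value = 190.

190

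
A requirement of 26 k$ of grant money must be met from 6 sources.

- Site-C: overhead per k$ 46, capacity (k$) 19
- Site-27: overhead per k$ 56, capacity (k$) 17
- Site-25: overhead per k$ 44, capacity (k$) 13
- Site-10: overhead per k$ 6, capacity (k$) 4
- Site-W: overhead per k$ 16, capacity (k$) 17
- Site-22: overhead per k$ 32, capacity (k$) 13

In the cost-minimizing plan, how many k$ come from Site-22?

Use sources in increasing cost order.
Site-10 (6): use full 4 — 22 k$ to go.
Site-W (16): use full 17 — 5 k$ to go.
Take 5 from Site-22 at 32 to finish.
Site-25, Site-C, Site-27: unused.

5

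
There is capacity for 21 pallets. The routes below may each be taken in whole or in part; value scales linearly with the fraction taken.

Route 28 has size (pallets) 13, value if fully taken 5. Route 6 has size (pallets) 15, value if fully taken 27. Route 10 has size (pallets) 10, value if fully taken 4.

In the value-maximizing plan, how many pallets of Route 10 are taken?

Best value per unit of size first: Route 6 27/15≈1.8, Route 10 4/10≈0.4, Route 28 5/13≈0.385.
Route 6: take in full, 15 pallets for value 27 — 6 left.
Fill the last 6 pallets with part of Route 10: 6/10 of it earns 2.4.

6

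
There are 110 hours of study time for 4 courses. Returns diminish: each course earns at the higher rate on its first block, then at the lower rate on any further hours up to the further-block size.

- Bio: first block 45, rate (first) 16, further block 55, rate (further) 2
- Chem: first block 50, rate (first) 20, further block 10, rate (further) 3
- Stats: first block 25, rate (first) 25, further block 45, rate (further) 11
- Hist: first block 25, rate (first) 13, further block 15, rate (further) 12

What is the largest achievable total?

Order all 8 blocks by rate: Stats/T1 25 > Chem/T1 20 > Bio/T1 16 > Hist/T1 13 > Hist/T2 12 > Stats/T2 11 > Chem/T2 3 > Bio/T2 2.
Stats/T1 (25): +25 — 85 left.
Chem/T1 (20): +50 — 35 left.
35 remain; put them into Bio T1 at 16.
Total = 25×25 + 20×50 + 16×35 = 2185.

2185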